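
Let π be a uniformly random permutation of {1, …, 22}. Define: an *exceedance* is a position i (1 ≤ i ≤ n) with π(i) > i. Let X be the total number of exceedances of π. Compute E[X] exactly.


Write X = Σ_{i=1}^{22} X_i, where X_i = 1_{π(i) > i}.
For each fixed i, π(i) is uniform over {1, …, 22} (marginal of a uniform permutation), so P[π(i) > i] = (n − i)/n. Summing: Σ_{i=1}^{22} (n − i)/n = (0 + 1 + … + 21)/22 = 22(22 − 1)/(2·22) = (22 − 1)/2.
Hence E[X] = Σ_{i=1}^{22} (22 − i)/22 = 21/2 ≈ 10.500000.

E[X] = 21/2 = 10.500000.


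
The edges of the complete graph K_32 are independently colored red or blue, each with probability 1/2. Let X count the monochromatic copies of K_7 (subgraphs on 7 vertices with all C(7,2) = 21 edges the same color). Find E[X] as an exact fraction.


Let X = Σ_S X_S over the C(32, 7) = 3365856 subsets S of size 7, where X_S = 1 if the K_7 on S is monochromatic.
For a fixed S, the K_7 on S has C(7, 2) = 21 edges. P[all 21 edges red] = (1/2)^21, and likewise for blue, so P[monochromatic] = 2·(1/2)^21 = 2^{1 − 21} = 1/1048576.
By linearity: E[X] = C(32, 7) · 2^{1 − 21} = 3365856 · 1/1048576 = 105183/32768.
Numerically: E[X] ≈ 3.209930.

E[X] = C(32,7)·2^(1−C(7,2)) = 105183/32768 ≈ 3.209930.


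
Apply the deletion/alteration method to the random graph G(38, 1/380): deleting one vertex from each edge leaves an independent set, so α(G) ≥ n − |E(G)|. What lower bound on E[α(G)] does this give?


E[|E(G)|] = C(38, 2)·p = 703 · (1/380) = 37/20.
E[α(G)] ≥ n − E[|E(G)|] = 38 − 37/20 = 723/20.
Numerically: ≈ 36.150000.
(This is only a lower bound; the true E[α(G)] may be larger.)

E[α(G)] ≥ 723/20 ≈ 36.150000.


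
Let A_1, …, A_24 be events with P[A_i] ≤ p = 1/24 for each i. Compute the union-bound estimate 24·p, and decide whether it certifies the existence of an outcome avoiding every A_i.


Union bound: P[∪_{i=1}^{24} A_i] ≤ Σ_i P[A_i] ≤ 24·p = 24·(1/24) = 1.
Numerically: 1 ≈ 1.0000.
Is 1 < 1? NO.
Since the bound 1 is ≥ 1, the union bound is uninformative here; it does NOT by itself certify existence.

24·p = 1 ≈ 1.0000; existence NOT certified by the union bound.


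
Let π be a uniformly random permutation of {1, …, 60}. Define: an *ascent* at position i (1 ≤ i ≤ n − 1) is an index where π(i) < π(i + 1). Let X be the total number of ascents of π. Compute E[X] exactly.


Write X = Σ X_I over i = 1, …, 59, with X_I the indicator of one ascent.
There are 59 indicators.
For each fixed i, the pair (π(i), π(i+1)) is a uniformly random ordered pair of distinct values from {1, …, 60}; by symmetry P[π(i) < π(i+1)] = 1/2.
By linearity: E[X] = 59 · (1/2) = (60 − 1) · (1/2) = 59/2 ≈ 29.50000.

E[X] = 59/2 = 29.50000.


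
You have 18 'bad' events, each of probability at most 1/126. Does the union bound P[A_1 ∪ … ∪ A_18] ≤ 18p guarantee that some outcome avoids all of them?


Union bound: P[∪_{i=1}^{18} A_i] ≤ Σ_i P[A_i] ≤ 18·p = 18·(1/126) = 1/7.
Numerically: 1/7 ≈ 0.1428571.
Is 1/7 < 1? YES.
Since P[∪ A_i] ≤ 1/7 < 1, the complement has P[∩ A_i^c] ≥ 1 − 1/7 = 6/7 > 0, so some outcome avoids every A_i.

18·p = 1/7 ≈ 0.1428571; existence CERTIFIED by the union bound.


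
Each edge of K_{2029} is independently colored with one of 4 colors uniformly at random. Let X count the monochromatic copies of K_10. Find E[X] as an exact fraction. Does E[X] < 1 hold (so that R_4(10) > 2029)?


E[X] = C(2029, 10) · 4^{1 − 45} = 318720800295355682059574310 · 4^{−44} = 318720800295355682059574310/309485009821345068724781056.
As a reduced fraction: E[X] = 159360400147677841029787155/154742504910672534362390528 ≈ 1.030.
Is E[X] < 1? NO.
Since E[X] ≥ 1, the first-moment bound is inconclusive at n = 2029; it does NOT by itself certify R_4(10) > 2029.

E[X] = 159360400147677841029787155/154742504910672534362390528 ≈ 1.030; E[X] ≥ 1; first-moment method inconclusive here.


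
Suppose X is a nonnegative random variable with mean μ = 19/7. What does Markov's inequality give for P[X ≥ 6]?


μ = E[X] = 19/7, a = 6.
Markov: P[X ≥ 6] ≤ μ/a = (19/7)/6 = 19/42.
Numerically: ≈ 0.452.
(Since a = 6 > μ = 2.714, the bound 19/42 is < 1 and informative.)

P[X ≥ 6] ≤ 19/42 ≈ 0.452.


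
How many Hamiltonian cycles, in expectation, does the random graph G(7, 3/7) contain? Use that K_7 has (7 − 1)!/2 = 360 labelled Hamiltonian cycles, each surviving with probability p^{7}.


K_7 has (7 − 1)!/2 = 360 labelled Hamiltonian cycles.
For each such Hamiltonian cycle H, let X_H = 1 if all 7 edges of H are present in G. Then P[X_H = 1] = p^{7} = (3/7)^{7} = 2187/823543.
Summing the indicators: E[X] = Σ_H E[X_H] = 360 · p^{7} = 360 · 2187/823543 = 787320/823543.
Numerically: E[X] ≈ 0.956.

E[X] = 360 · (3/7)^{7} = 787320/823543 ≈ 0.956.


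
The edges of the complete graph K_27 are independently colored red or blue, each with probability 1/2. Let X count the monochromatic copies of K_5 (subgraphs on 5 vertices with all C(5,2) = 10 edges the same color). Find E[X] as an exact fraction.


Let X = Σ_S X_S over the C(27, 5) = 80730 subsets S of size 5, where X_S = 1 if the K_5 on S is monochromatic.
For a fixed S, the K_5 on S has C(5, 2) = 10 edges. P[all 10 edges red] = (1/2)^10, and likewise for blue, so P[monochromatic] = 2·(1/2)^10 = 2^{1 − 10} = 1/512.
Summing: E[X] = C(27, 5) · 2^{1 − 10} = 80730 · 1/512 = 40365/256.
Numerically: E[X] ≈ 157.67578.

E[X] = C(27,5)·2^(1−C(5,2)) = 40365/256 ≈ 157.67578.


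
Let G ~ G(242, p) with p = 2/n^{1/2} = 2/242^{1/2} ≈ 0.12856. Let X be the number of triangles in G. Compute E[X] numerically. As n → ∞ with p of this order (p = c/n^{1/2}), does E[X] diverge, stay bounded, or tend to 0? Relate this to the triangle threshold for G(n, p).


Number of potential triangles: C(242, 3) = 2332880.
Each occurs with probability p³ ≈ (0.12856)³ ≈ 2.1250392e-03.
By linearity: E[X] = C(242, 3)·p³ ≈ 2332880 · 2.1250392e-03 ≈ 4957.46136.
Since α = 1/2 < 1, p = c/n^{1/2} ≫ 1/n is above the triangle threshold p ~ 1/n. Asymptotically E[X] ~ (c³/6)·n^{3(1−α)} = (2³/6)·n^{1.5} → ∞; triangles are abundant w.h.p.

E[X] ≈ 4957.46136; in regime p = Θ(1/n^{1/2}) E[X] diverges (above the triangle threshold p ~ 1/n).


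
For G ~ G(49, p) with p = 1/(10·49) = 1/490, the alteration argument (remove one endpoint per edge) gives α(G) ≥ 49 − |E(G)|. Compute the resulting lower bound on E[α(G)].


E[|E(G)|] = C(49, 2)·p = 1176 · (1/490) = 12/5.
E[α(G)] ≥ n − E[|E(G)|] = 49 − 12/5 = 233/5.
Numerically: ≈ 46.60000.
(This is only a lower bound; the true E[α(G)] may be larger.)

E[α(G)] ≥ 233/5 ≈ 46.60000.


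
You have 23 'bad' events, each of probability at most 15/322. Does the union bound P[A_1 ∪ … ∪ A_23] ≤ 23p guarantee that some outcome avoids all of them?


Union bound: P[∪_{i=1}^{23} A_i] ≤ Σ_i P[A_i] ≤ 23·p = 23·(15/322) = 15/14.
Numerically: 15/14 ≈ 1.071429.
Is 15/14 < 1? NO.
Since the bound 15/14 is ≥ 1, the union bound is uninformative here; it does NOT by itself certify existence.

23·p = 15/14 ≈ 1.071429; existence NOT certified by the union bound.


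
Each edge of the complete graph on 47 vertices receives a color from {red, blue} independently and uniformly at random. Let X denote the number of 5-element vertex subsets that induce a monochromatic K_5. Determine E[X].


Let X = Σ_S X_S over the C(47, 5) = 1533939 subsets S of size 5, where X_S = 1 if the K_5 on S is monochromatic.
For a fixed S, the K_5 on S has C(5, 2) = 10 edges. P[all 10 edges red] = (1/2)^10, and likewise for blue, so P[monochromatic] = 2·(1/2)^10 = 2^{1 − 10} = 1/512.
Summing: E[X] = C(47, 5) · 2^{1 − 10} = 1533939 · 1/512 = 1533939/512.
Numerically: E[X] ≈ 2995.975.

E[X] = C(47,5)·2^(1−C(5,2)) = 1533939/512 ≈ 2995.975.


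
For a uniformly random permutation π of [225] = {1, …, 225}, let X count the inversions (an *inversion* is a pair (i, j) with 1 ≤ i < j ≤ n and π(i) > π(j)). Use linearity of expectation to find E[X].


Write X = Σ X_I over the C(225, 2) = 25200 pairs i < j, with X_I the indicator of one inversion.
There are 25200 indicators.
For each fixed pair i < j, the values π(i) and π(j) are two distinct elements of {1, …, 225} in uniformly random order; by symmetry P[π(i) > π(j)] = 1/2.
By linearity: E[X] = 25200 · (1/2) = C(225, 2) · (1/2) = 25200/2 = 12600 ≈ 12600.000000.

E[X] = 12600 = 12600.000000.


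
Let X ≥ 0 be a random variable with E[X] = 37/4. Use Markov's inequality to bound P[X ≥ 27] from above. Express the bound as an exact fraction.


μ = E[X] = 37/4, a = 27.
Markov: P[X ≥ 27] ≤ μ/a = (37/4)/27 = 37/108.
Numerically: ≈ 0.3426.
(Since a = 27 > μ = 9.2500, the bound 37/108 is < 1 and informative.)

P[X ≥ 27] ≤ 37/108 ≈ 0.3426.


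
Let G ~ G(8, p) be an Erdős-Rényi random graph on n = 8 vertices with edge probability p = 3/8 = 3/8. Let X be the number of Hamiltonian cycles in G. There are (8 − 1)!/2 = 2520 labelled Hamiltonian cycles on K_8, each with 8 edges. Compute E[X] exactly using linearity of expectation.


K_8 has (8 − 1)!/2 = 2520 labelled Hamiltonian cycles.
For each such Hamiltonian cycle H, let X_H = 1 if all 8 edges of H are present in G. Then P[X_H = 1] = p^{8} = (3/8)^{8} = 6561/16777216.
Summing the indicators: E[X] = Σ_H E[X_H] = 2520 · p^{8} = 2520 · 6561/16777216 = 2066715/2097152.
Numerically: E[X] ≈ 0.98549.

E[X] = 2520 · (3/8)^{8} = 2066715/2097152 ≈ 0.98549.


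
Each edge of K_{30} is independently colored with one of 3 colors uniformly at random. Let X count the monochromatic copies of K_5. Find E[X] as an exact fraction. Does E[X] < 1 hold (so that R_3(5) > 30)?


E[X] = C(30, 5) · 3^{1 − 10} = 142506 · 3^{−9} = 142506/19683.
As a reduced fraction: E[X] = 5278/729 ≈ 7.24005.
Is E[X] < 1? NO.
Since E[X] ≥ 1, the first-moment bound is inconclusive at n = 30; it does NOT by itself certify R_3(5) > 30.

E[X] = 5278/729 ≈ 7.24005; E[X] ≥ 1; first-moment method inconclusive here.


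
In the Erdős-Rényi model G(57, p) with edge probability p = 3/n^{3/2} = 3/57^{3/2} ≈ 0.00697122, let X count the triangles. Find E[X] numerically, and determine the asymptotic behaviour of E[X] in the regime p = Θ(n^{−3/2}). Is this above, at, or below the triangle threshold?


Number of potential triangles: C(57, 3) = 29260.
Each occurs with probability p³ ≈ (0.00697122)³ ≈ 3.38787138e-07.
By linearity: E[X] = C(57, 3)·p³ ≈ 29260 · 3.38787138e-07 ≈ 0.009913.
Since α = 3/2 > 1, p = c/n^{3/2} = o(1/n) is below the triangle threshold p ~ 1/n. Asymptotically E[X] ~ (c³/6)·n^{3(1−α)} = (3³/6)·n^{-1.5} → 0, so by Markov's inequality G has no triangles w.h.p.

E[X] ≈ 0.009913; in regime p = Θ(1/n^{3/2}) E[X] tends to 0 (below the triangle threshold p ~ 1/n).


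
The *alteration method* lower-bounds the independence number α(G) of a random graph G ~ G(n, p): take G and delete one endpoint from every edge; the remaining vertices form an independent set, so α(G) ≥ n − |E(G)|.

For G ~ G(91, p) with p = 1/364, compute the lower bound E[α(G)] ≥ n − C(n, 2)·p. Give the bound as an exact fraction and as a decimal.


E[|E(G)|] = C(91, 2)·p = 4095 · (1/364) = 45/4.
E[α(G)] ≥ n − E[|E(G)|] = 91 − 45/4 = 319/4.
Numerically: ≈ 79.75000.
(This is only a lower bound; the true E[α(G)] may be larger.)

E[α(G)] ≥ 319/4 ≈ 79.75000.


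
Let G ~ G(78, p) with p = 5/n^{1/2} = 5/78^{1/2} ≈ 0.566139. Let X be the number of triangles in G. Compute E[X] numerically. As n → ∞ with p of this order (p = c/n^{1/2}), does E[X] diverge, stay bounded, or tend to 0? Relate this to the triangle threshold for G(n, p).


Number of potential triangles: C(78, 3) = 76076.
Each occurs with probability p³ ≈ (0.566139)³ ≈ 1.81454653e-01.
By linearity: E[X] = C(78, 3)·p³ ≈ 76076 · 1.81454653e-01 ≈ 13804.344175.
Since α = 1/2 < 1, p = c/n^{1/2} ≫ 1/n is above the triangle threshold p ~ 1/n. Asymptotically E[X] ~ (c³/6)·n^{3(1−α)} = (5³/6)·n^{1.5} → ∞; triangles are abundant w.h.p.

E[X] ≈ 13804.344175; in regime p = Θ(1/n^{1/2}) E[X] diverges (above the triangle threshold p ~ 1/n).


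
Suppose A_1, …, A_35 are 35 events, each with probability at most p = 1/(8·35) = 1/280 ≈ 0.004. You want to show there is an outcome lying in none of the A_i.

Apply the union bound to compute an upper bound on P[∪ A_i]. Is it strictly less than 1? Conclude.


Union bound: P[∪_{i=1}^{35} A_i] ≤ Σ_i P[A_i] ≤ 35·p = 35·(1/280) = 1/8.
Numerically: 1/8 ≈ 0.125.
Is 1/8 < 1? YES.
Since P[∪ A_i] ≤ 1/8 < 1, the complement has P[∩ A_i^c] ≥ 1 − 1/8 = 7/8 > 0, so some outcome avoids every A_i.

35·p = 1/8 ≈ 0.125; existence CERTIFIED by the union bound.


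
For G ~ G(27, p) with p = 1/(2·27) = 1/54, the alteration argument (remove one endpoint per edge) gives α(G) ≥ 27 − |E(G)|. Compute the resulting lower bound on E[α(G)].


E[|E(G)|] = C(27, 2)·p = 351 · (1/54) = 13/2.
E[α(G)] ≥ n − E[|E(G)|] = 27 − 13/2 = 41/2.
Numerically: ≈ 20.50000.
(This is only a lower bound; the true E[α(G)] may be larger.)

E[α(G)] ≥ 41/2 ≈ 20.50000.


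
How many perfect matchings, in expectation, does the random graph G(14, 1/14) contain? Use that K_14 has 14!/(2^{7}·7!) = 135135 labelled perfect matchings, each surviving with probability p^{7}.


K_14 has 14!/(2^{7}·7!) = 135135 labelled perfect matchings.
For each such perfect matching H, let X_H = 1 if all 7 edges of H are present in G. Then P[X_H = 1] = p^{7} = (1/14)^{7} = 1/105413504.
By linearity: E[X] = Σ_H E[X_H] = 135135 · p^{7} = 135135 · 1/105413504 = 19305/15059072.
Numerically: E[X] ≈ 0.001282.

E[X] = 135135 · (1/14)^{7} = 19305/15059072 ≈ 0.001282.


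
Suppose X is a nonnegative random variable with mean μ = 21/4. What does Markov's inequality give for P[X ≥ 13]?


μ = E[X] = 21/4, a = 13.
Markov: P[X ≥ 13] ≤ μ/a = (21/4)/13 = 21/52.
Numerically: ≈ 0.40385.
(Since a = 13 > μ = 5.25000, the bound 21/52 is < 1 and informative.)

P[X ≥ 13] ≤ 21/52 ≈ 0.40385.


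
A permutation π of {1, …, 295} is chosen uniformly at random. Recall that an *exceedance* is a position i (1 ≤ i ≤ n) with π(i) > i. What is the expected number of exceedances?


Write X = Σ_{i=1}^{295} X_i, where X_i = 1_{π(i) > i}.
For each fixed i, π(i) is uniform over {1, …, 295} (marginal of a uniform permutation), so P[π(i) > i] = (n − i)/n. Summing: Σ_{i=1}^{295} (n − i)/n = (0 + 1 + … + 294)/295 = 295(295 − 1)/(2·295) = (295 − 1)/2.
Hence E[X] = Σ_{i=1}^{295} (295 − i)/295 = 147 ≈ 147.0000.

E[X] = 147 = 147.0000.


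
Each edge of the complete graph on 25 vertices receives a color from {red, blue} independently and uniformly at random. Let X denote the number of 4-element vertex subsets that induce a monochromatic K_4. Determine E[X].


Let X = Σ_S X_S over the C(25, 4) = 12650 subsets S of size 4, where X_S = 1 if the K_4 on S is monochromatic.
For a fixed S, the K_4 on S has C(4, 2) = 6 edges. P[all 6 edges red] = (1/2)^6, and likewise for blue, so P[monochromatic] = 2·(1/2)^6 = 2^{1 − 6} = 1/32.
By linearity of expectation: E[X] = C(25, 4) · 2^{1 − 6} = 12650 · 1/32 = 6325/16.
Numerically: E[X] ≈ 395.3125.

E[X] = C(25,4)·2^(1−C(4,2)) = 6325/16 ≈ 395.3125.


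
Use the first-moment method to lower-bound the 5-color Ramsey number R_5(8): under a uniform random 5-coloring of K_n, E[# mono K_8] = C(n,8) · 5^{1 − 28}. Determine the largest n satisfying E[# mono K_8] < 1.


We need C(n, 8) · 5^{1 − 28} < 1, i.e. C(n, 8) < 5^{28 − 1} = 7450580596923828125.
Check values of n near the boundary:
  n = 857: C(857, 8) = 6983854138365964575; 6983854138365964575 < 7450580596923828125? YES
  n = 858: C(858, 8) = 7049584530256467771; 7049584530256467771 < 7450580596923828125? YES
  n = 859: C(859, 8) = 7115855595170747139; 7115855595170747139 < 7450580596923828125? YES
  n = 860: C(860, 8) = 7182671140665308145; 7182671140665308145 < 7450580596923828125? YES
  n = 861: C(861, 8) = 7250034996615275865; 7250034996615275865 < 7450580596923828125? YES
  n = 862: C(862, 8) = 7317951015318931845; 7317951015318931845 < 7450580596923828125? YES
  n = 863: C(863, 8) = 7386423071602617757; 7386423071602617757 < 7450580596923828125? YES
  n = 864: C(864, 8) = 7455455062926006708; 7455455062926006708 < 7450580596923828125? NO
  n = 865: C(865, 8) = 7525050909487743060; 7525050909487743060 < 7450580596923828125? NO
  n = 866: C(866, 8) = 7595214554331451620; 7595214554331451620 < 7450580596923828125? NO
The largest n with C(n, 8) < 7450580596923828125 is n = 863 (where E[X] = 7386423071602617757/7450580596923828125 ≈ 0.991). Hence R_5(8) > 863, i.e. R_5(8) ≥ 864.

Largest n = 863; hence R_5(8) > 863.


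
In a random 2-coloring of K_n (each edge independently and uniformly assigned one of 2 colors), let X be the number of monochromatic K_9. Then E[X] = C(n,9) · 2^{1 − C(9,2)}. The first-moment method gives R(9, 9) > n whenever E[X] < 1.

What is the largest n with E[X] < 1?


We need C(n, 9) · 2^{1 − 36} < 1, i.e. C(n, 9) < 2^{36 − 1} = 34359738368.
Check values of n near the boundary:
  n = 61: C(61, 9) = 17341763505; 17341763505 < 34359738368? YES
  n = 62: C(62, 9) = 20286591270; 20286591270 < 34359738368? YES
  n = 63: C(63, 9) = 23667689815; 23667689815 < 34359738368? YES
  n = 64: C(64, 9) = 27540584512; 27540584512 < 34359738368? YES
  n = 65: C(65, 9) = 31966749880; 31966749880 < 34359738368? YES
  n = 66: C(66, 9) = 37014131440; 37014131440 < 34359738368? NO
  n = 67: C(67, 9) = 42757703560; 42757703560 < 34359738368? NO
  n = 68: C(68, 9) = 49280065120; 49280065120 < 34359738368? NO
The largest n with C(n, 9) < 34359738368 is n = 65 (where E[X] = 3995843735/4294967296 ≈ 0.930355). Hence R(9, 9) > 65, i.e. R(9, 9) ≥ 66.

Largest n = 65; hence R(9, 9) > 65.


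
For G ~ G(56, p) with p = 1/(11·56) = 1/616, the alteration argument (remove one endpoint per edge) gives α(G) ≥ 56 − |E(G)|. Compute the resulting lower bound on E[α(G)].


E[|E(G)|] = C(56, 2)·p = 1540 · (1/616) = 5/2.
E[α(G)] ≥ n − E[|E(G)|] = 56 − 5/2 = 107/2.
Numerically: ≈ 53.500000.
(This is only a lower bound; the true E[α(G)] may be larger.)

E[α(G)] ≥ 107/2 ≈ 53.500000.


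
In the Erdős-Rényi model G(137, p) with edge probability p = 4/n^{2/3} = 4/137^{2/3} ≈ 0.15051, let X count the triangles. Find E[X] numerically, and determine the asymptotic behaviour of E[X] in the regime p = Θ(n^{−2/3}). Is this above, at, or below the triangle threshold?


Number of potential triangles: C(137, 3) = 419220.
Each occurs with probability p³ ≈ (0.15051)³ ≈ 3.4098780e-03.
By linearity: E[X] = C(137, 3)·p³ ≈ 419220 · 3.4098780e-03 ≈ 1429.48905.
Since α = 2/3 < 1, p = c/n^{2/3} ≫ 1/n is above the triangle threshold p ~ 1/n. Asymptotically E[X] ~ (c³/6)·n^{3(1−α)} = (4³/6)·n^{1} → ∞; triangles are abundant w.h.p.

E[X] ≈ 1429.48905; in regime p = Θ(1/n^{2/3}) E[X] diverges (above the triangle threshold p ~ 1/n).


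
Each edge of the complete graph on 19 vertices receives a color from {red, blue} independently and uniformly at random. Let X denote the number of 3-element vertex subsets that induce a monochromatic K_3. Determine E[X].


Let X = Σ_S X_S over the C(19, 3) = 969 subsets S of size 3, where X_S = 1 if the K_3 on S is monochromatic.
For a fixed S, the K_3 on S has C(3, 2) = 3 edges. P[all 3 edges red] = (1/2)^3, and likewise for blue, so P[monochromatic] = 2·(1/2)^3 = 2^{1 − 3} = 1/4.
Summing: E[X] = C(19, 3) · 2^{1 − 3} = 969 · 1/4 = 969/4.
Numerically: E[X] ≈ 242.250.

E[X] = C(19,3)·2^(1−C(3,2)) = 969/4 ≈ 242.250.


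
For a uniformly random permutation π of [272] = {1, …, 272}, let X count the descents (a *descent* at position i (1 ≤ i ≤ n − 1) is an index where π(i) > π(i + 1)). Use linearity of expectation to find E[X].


Write X = Σ X_I over i = 1, …, 271, with X_I the indicator of one descent.
There are 271 indicators.
For each fixed i, the pair (π(i), π(i+1)) is a uniformly random ordered pair of distinct values from {1, …, 272}; by symmetry P[π(i) > π(i+1)] = 1/2.
By linearity: E[X] = 271 · (1/2) = (272 − 1) · (1/2) = 271/2 ≈ 135.5000.

E[X] = 271/2 = 135.5000.


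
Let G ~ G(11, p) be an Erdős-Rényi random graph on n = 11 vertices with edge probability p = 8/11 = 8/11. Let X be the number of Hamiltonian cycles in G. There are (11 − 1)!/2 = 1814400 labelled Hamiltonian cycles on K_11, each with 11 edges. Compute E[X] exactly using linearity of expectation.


K_11 has (11 − 1)!/2 = 1814400 labelled Hamiltonian cycles.
For each such Hamiltonian cycle H, let X_H = 1 if all 11 edges of H are present in G. Then P[X_H = 1] = p^{11} = (8/11)^{11} = 8589934592/285311670611.
By linearity: E[X] = Σ_H E[X_H] = 1814400 · p^{11} = 1814400 · 8589934592/285311670611 = 15585577323724800/285311670611.
Numerically: E[X] ≈ 5.46e+04.

E[X] = 1814400 · (8/11)^{11} = 15585577323724800/285311670611 ≈ 5.46e+04.


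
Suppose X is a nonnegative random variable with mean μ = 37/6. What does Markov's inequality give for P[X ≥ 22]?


μ = E[X] = 37/6, a = 22.
Markov: P[X ≥ 22] ≤ μ/a = (37/6)/22 = 37/132.
Numerically: ≈ 0.2803.
(Since a = 22 > μ = 6.1667, the bound 37/132 is < 1 and informative.)

P[X ≥ 22] ≤ 37/132 ≈ 0.2803.


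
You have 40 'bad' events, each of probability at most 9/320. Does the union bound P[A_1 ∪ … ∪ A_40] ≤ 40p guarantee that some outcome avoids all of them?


Union bound: P[∪_{i=1}^{40} A_i] ≤ Σ_i P[A_i] ≤ 40·p = 40·(9/320) = 9/8.
Numerically: 9/8 ≈ 1.12500.
Is 9/8 < 1? NO.
Since the bound 9/8 is ≥ 1, the union bound is uninformative here; it does NOT by itself certify existence.

40·p = 9/8 ≈ 1.12500; existence NOT certified by the union bound.


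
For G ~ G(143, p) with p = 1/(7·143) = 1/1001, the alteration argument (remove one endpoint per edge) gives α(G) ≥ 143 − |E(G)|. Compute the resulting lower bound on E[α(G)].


E[|E(G)|] = C(143, 2)·p = 10153 · (1/1001) = 71/7.
E[α(G)] ≥ n − E[|E(G)|] = 143 − 71/7 = 930/7.
Numerically: ≈ 132.857.
(This is only a lower bound; the true E[α(G)] may be larger.)

E[α(G)] ≥ 930/7 ≈ 132.857.


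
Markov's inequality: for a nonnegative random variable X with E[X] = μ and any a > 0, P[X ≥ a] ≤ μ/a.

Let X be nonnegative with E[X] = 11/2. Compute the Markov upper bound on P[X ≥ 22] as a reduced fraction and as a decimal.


μ = E[X] = 11/2, a = 22.
Markov: P[X ≥ 22] ≤ μ/a = (11/2)/22 = 1/4.
Numerically: ≈ 0.250000.
(Since a = 22 > μ = 5.500000, the bound 1/4 is < 1 and informative.)

P[X ≥ 22] ≤ 1/4 ≈ 0.250000.


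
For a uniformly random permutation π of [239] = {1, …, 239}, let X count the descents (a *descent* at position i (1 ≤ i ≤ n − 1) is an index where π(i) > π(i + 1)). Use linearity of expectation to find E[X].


Write X = Σ X_I over i = 1, …, 238, with X_I the indicator of one descent.
There are 238 indicators.
For each fixed i, the pair (π(i), π(i+1)) is a uniformly random ordered pair of distinct values from {1, …, 239}; by symmetry P[π(i) > π(i+1)] = 1/2.
By linearity: E[X] = 238 · (1/2) = (239 − 1) · (1/2) = 119 ≈ 119.000.

E[X] = 119 = 119.000.


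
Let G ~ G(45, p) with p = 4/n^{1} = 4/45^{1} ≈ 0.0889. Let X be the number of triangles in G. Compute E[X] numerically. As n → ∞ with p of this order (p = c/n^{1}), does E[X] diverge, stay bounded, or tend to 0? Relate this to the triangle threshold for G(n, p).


Number of potential triangles: C(45, 3) = 14190.
Each occurs with probability p³ ≈ (0.0889)³ ≈ 7.02332e-04.
By linearity: E[X] = C(45, 3)·p³ ≈ 14190 · 7.02332e-04 ≈ 9.966.
Here α = 1, so p = 4/n is exactly at the triangle threshold p ~ 1/n. Asymptotically E[X] → c³/6 = 4³/6 = 32/3 ≈ 10.667, a bounded constant. In this regime the triangle count is asymptotically Poisson(c³/6).

E[X] ≈ 9.966; in regime p = Θ(1/n^{1}) E[X] stays bounded (at the triangle threshold p ~ 1/n).


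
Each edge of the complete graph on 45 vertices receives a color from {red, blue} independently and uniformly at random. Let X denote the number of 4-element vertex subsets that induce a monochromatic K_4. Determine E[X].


Let X = Σ_S X_S over the C(45, 4) = 148995 subsets S of size 4, where X_S = 1 if the K_4 on S is monochromatic.
For a fixed S, the K_4 on S has C(4, 2) = 6 edges. P[all 6 edges red] = (1/2)^6, and likewise for blue, so P[monochromatic] = 2·(1/2)^6 = 2^{1 − 6} = 1/32.
By linearity of expectation: E[X] = C(45, 4) · 2^{1 − 6} = 148995 · 1/32 = 148995/32.
Numerically: E[X] ≈ 4656.09375.

E[X] = C(45,4)·2^(1−C(4,2)) = 148995/32 ≈ 4656.09375.


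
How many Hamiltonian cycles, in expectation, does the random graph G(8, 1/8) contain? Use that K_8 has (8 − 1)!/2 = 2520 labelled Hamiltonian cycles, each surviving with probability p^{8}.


K_8 has (8 − 1)!/2 = 2520 labelled Hamiltonian cycles.
For each such Hamiltonian cycle H, let X_H = 1 if all 8 edges of H are present in G. Then P[X_H = 1] = p^{8} = (1/8)^{8} = 1/16777216.
Summing the indicators: E[X] = Σ_H E[X_H] = 2520 · p^{8} = 2520 · 1/16777216 = 315/2097152.
Numerically: E[X] ≈ 0.0001502.

E[X] = 2520 · (1/8)^{8} = 315/2097152 ≈ 0.0001502.


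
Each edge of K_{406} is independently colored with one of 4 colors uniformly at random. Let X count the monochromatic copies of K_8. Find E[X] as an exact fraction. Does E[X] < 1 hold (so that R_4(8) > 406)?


E[X] = C(406, 8) · 4^{1 − 28} = 17082453897995850 · 4^{−27} = 17082453897995850/18014398509481984.
As a reduced fraction: E[X] = 8541226948997925/9007199254740992 ≈ 0.948.
Is E[X] < 1? YES.
Since E[X] < 1, there exists a 4-coloring of K_{406} with no monochromatic K_8; hence R_4(8) > 406.

E[X] = 8541226948997925/9007199254740992 ≈ 0.948; E[X] < 1, so R_4(8) > 406.


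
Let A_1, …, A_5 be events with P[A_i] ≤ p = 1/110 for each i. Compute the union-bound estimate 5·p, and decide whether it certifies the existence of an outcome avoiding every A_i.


Union bound: P[∪_{i=1}^{5} A_i] ≤ Σ_i P[A_i] ≤ 5·p = 5·(1/110) = 1/22.
Numerically: 1/22 ≈ 0.045455.
Is 1/22 < 1? YES.
Since P[∪ A_i] ≤ 1/22 < 1, the complement has P[∩ A_i^c] ≥ 1 − 1/22 = 21/22 > 0, so some outcome avoids every A_i.

5·p = 1/22 ≈ 0.045455; existence CERTIFIED by the union bound.


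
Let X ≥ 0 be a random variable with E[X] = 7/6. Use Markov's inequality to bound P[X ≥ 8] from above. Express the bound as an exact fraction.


μ = E[X] = 7/6, a = 8.
Markov: P[X ≥ 8] ≤ μ/a = (7/6)/8 = 7/48.
Numerically: ≈ 0.146.
(Since a = 8 > μ = 1.167, the bound 7/48 is < 1 and informative.)

P[X ≥ 8] ≤ 7/48 ≈ 0.146.


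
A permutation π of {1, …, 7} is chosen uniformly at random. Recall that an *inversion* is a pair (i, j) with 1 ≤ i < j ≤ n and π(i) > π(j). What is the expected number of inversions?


Write X = Σ X_I over the C(7, 2) = 21 pairs i < j, with X_I the indicator of one inversion.
There are 21 indicators.
For each fixed pair i < j, the values π(i) and π(j) are two distinct elements of {1, …, 7} in uniformly random order; by symmetry P[π(i) > π(j)] = 1/2.
By linearity: E[X] = 21 · (1/2) = C(7, 2) · (1/2) = 21/2 = 21/2 ≈ 10.500000.

E[X] = 21/2 = 10.500000.


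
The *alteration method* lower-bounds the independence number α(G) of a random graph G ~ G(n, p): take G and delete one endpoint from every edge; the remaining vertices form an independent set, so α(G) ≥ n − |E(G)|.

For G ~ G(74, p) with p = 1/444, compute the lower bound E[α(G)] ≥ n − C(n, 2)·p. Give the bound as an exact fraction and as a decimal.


E[|E(G)|] = C(74, 2)·p = 2701 · (1/444) = 73/12.
E[α(G)] ≥ n − E[|E(G)|] = 74 − 73/12 = 815/12.
Numerically: ≈ 67.9167.
(This is only a lower bound; the true E[α(G)] may be larger.)

E[α(G)] ≥ 815/12 ≈ 67.9167.


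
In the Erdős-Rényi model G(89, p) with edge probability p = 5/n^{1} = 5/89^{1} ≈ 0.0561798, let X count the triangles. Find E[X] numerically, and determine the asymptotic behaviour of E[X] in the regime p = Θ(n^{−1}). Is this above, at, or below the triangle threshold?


Number of potential triangles: C(89, 3) = 113564.
Each occurs with probability p³ ≈ (0.0561798)³ ≈ 1.77312761e-04.
By linearity: E[X] = C(89, 3)·p³ ≈ 113564 · 1.77312761e-04 ≈ 20.136346.
Here α = 1, so p = 5/n is exactly at the triangle threshold p ~ 1/n. Asymptotically E[X] → c³/6 = 5³/6 = 125/6 ≈ 20.833333, a bounded constant. In this regime the triangle count is asymptotically Poisson(c³/6).

E[X] ≈ 20.136346; in regime p = Θ(1/n^{1}) E[X] stays bounded (at the triangle threshold p ~ 1/n).


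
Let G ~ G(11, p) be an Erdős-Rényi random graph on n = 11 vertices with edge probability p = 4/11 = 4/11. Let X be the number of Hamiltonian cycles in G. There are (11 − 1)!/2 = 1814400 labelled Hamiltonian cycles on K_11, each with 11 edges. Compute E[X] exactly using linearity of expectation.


K_11 has (11 − 1)!/2 = 1814400 labelled Hamiltonian cycles.
For each such Hamiltonian cycle H, let X_H = 1 if all 11 edges of H are present in G. Then P[X_H = 1] = p^{11} = (4/11)^{11} = 4194304/285311670611.
By linearity of expectation: E[X] = Σ_H E[X_H] = 1814400 · p^{11} = 1814400 · 4194304/285311670611 = 7610145177600/285311670611.
Numerically: E[X] ≈ 26.673.

E[X] = 1814400 · (4/11)^{11} = 7610145177600/285311670611 ≈ 26.673.


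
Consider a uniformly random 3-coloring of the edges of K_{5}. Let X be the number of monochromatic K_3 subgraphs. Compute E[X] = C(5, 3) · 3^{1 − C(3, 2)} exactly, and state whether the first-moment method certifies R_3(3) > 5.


E[X] = C(5, 3) · 3^{1 − 3} = 10 · 3^{−2} = 10/9.
As a reduced fraction: E[X] = 10/9 ≈ 1.11111.
Is E[X] < 1? NO.
Since E[X] ≥ 1, the first-moment bound is inconclusive at n = 5; it does NOT by itself certify R_3(3) > 5.

E[X] = 10/9 ≈ 1.11111; E[X] ≥ 1; first-moment method inconclusive here.


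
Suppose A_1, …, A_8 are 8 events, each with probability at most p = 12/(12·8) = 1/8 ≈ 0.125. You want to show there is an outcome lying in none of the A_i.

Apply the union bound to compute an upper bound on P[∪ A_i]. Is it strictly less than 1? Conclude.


Union bound: P[∪_{i=1}^{8} A_i] ≤ Σ_i P[A_i] ≤ 8·p = 8·(1/8) = 1.
Numerically: 1 ≈ 1.000.
Is 1 < 1? NO.
Since the bound 1 is ≥ 1, the union bound is uninformative here; it does NOT by itself certify existence.

8·p = 1 ≈ 1.000; existence NOT certified by the union bound.


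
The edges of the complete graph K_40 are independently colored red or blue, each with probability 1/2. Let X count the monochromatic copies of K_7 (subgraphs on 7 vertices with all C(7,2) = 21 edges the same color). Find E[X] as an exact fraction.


Let X = Σ_S X_S over the C(40, 7) = 18643560 subsets S of size 7, where X_S = 1 if the K_7 on S is monochromatic.
For a fixed S, the K_7 on S has C(7, 2) = 21 edges. P[all 21 edges red] = (1/2)^21, and likewise for blue, so P[monochromatic] = 2·(1/2)^21 = 2^{1 − 21} = 1/1048576.
Summing: E[X] = C(40, 7) · 2^{1 − 21} = 18643560 · 1/1048576 = 2330445/131072.
Numerically: E[X] ≈ 17.780.

E[X] = C(40,7)·2^(1−C(7,2)) = 2330445/131072 ≈ 17.780.


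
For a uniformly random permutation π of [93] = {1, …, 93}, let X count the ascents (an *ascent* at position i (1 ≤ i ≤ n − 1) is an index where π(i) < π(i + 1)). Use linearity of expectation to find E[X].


Write X = Σ X_I over i = 1, …, 92, with X_I the indicator of one ascent.
There are 92 indicators.
For each fixed i, the pair (π(i), π(i+1)) is a uniformly random ordered pair of distinct values from {1, …, 93}; by symmetry P[π(i) < π(i+1)] = 1/2.
By linearity: E[X] = 92 · (1/2) = (93 − 1) · (1/2) = 46 ≈ 46.000000.

E[X] = 46 = 46.000000.


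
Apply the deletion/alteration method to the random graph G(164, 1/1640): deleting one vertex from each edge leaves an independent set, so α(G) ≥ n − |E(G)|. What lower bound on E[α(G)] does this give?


E[|E(G)|] = C(164, 2)·p = 13366 · (1/1640) = 163/20.
E[α(G)] ≥ n − E[|E(G)|] = 164 − 163/20 = 3117/20.
Numerically: ≈ 155.8500.
(This is only a lower bound; the true E[α(G)] may be larger.)

E[α(G)] ≥ 3117/20 ≈ 155.8500.


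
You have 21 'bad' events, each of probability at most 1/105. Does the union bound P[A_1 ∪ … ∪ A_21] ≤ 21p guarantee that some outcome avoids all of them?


Union bound: P[∪_{i=1}^{21} A_i] ≤ Σ_i P[A_i] ≤ 21·p = 21·(1/105) = 1/5.
Numerically: 1/5 ≈ 0.200000.
Is 1/5 < 1? YES.
Since P[∪ A_i] ≤ 1/5 < 1, the complement has P[∩ A_i^c] ≥ 1 − 1/5 = 4/5 > 0, so some outcome avoids every A_i.

21·p = 1/5 ≈ 0.200000; existence CERTIFIED by the union bound.


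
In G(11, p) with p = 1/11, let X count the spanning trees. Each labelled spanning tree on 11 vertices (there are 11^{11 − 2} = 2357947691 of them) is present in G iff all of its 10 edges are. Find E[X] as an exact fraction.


K_11 has 11^{11 − 2} = 2357947691 labelled spanning trees.
For each such spanning tree H, let X_H = 1 if all 10 edges of H are present in G. Then P[X_H = 1] = p^{10} = (1/11)^{10} = 1/25937424601.
Summing the indicators: E[X] = Σ_H E[X_H] = 2357947691 · p^{10} = 2357947691 · 1/25937424601 = 1/11.
Numerically: E[X] ≈ 0.0909091.

E[X] = 2357947691 · (1/11)^{10} = 1/11 ≈ 0.0909091.


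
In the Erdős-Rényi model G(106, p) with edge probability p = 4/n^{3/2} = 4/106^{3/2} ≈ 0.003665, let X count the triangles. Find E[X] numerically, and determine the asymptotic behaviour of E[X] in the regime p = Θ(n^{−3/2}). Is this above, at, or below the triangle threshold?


Number of potential triangles: C(106, 3) = 192920.
Each occurs with probability p³ ≈ (0.003665)³ ≈ 4.923836e-08.
By linearity: E[X] = C(106, 3)·p³ ≈ 192920 · 4.923836e-08 ≈ 0.0095.
Since α = 3/2 > 1, p = c/n^{3/2} = o(1/n) is below the triangle threshold p ~ 1/n. Asymptotically E[X] ~ (c³/6)·n^{3(1−α)} = (4³/6)·n^{-1.5} → 0, so by Markov's inequality G has no triangles w.h.p.

E[X] ≈ 0.0095; in regime p = Θ(1/n^{3/2}) E[X] tends to 0 (below the triangle threshold p ~ 1/n).


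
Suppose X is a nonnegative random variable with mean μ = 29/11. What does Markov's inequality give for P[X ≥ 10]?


μ = E[X] = 29/11, a = 10.
Markov: P[X ≥ 10] ≤ μ/a = (29/11)/10 = 29/110.
Numerically: ≈ 0.26364.
(Since a = 10 > μ = 2.63636, the bound 29/110 is < 1 and informative.)

P[X ≥ 10] ≤ 29/110 ≈ 0.26364.


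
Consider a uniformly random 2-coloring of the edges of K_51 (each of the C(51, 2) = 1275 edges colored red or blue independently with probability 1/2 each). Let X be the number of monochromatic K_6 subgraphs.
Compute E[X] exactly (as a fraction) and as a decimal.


Let X = Σ_S X_S over the C(51, 6) = 18009460 subsets S of size 6, where X_S = 1 if the K_6 on S is monochromatic.
For a fixed S, the K_6 on S has C(6, 2) = 15 edges. P[all 15 edges red] = (1/2)^15, and likewise for blue, so P[monochromatic] = 2·(1/2)^15 = 2^{1 − 15} = 1/16384.
By linearity: E[X] = C(51, 6) · 2^{1 − 15} = 18009460 · 1/16384 = 4502365/4096.
Numerically: E[X] ≈ 1099.21021.

E[X] = C(51,6)·2^(1−C(6,2)) = 4502365/4096 ≈ 1099.21021.


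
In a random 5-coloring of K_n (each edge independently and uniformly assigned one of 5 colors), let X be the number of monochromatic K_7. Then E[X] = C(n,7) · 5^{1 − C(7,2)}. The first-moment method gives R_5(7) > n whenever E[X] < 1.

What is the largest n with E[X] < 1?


We need C(n, 7) · 5^{1 − 21} < 1, i.e. C(n, 7) < 5^{21 − 1} = 95367431640625.
Check values of n near the boundary:
  n = 333: C(333, 7) = 84549532139028; 84549532139028 < 95367431640625? YES
  n = 334: C(334, 7) = 86359460961576; 86359460961576 < 95367431640625? YES
  n = 335: C(335, 7) = 88202498238195; 88202498238195 < 95367431640625? YES
  n = 336: C(336, 7) = 90079147136880; 90079147136880 < 95367431640625? YES
  n = 337: C(337, 7) = 91989916924632; 91989916924632 < 95367431640625? YES
  n = 338: C(338, 7) = 93935323022736; 93935323022736 < 95367431640625? YES
  n = 339: C(339, 7) = 95915887062372; 95915887062372 < 95367431640625? NO
  n = 340: C(340, 7) = 97932136940560; 97932136940560 < 95367431640625? NO
The largest n with C(n, 7) < 95367431640625 is n = 338 (where E[X] = 93935323022736/95367431640625 ≈ 0.985). Hence R_5(7) > 338, i.e. R_5(7) ≥ 339.

Largest n = 338; hence R_5(7) > 338.


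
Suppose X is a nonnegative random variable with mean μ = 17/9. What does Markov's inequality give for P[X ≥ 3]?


μ = E[X] = 17/9, a = 3.
Markov: P[X ≥ 3] ≤ μ/a = (17/9)/3 = 17/27.
Numerically: ≈ 0.630.
(Since a = 3 > μ = 1.889, the bound 17/27 is < 1 and informative.)

P[X ≥ 3] ≤ 17/27 ≈ 0.630.


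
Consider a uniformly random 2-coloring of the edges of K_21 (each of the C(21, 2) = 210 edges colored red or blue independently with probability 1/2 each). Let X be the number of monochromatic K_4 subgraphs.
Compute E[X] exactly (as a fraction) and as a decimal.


Let X = Σ_S X_S over the C(21, 4) = 5985 subsets S of size 4, where X_S = 1 if the K_4 on S is monochromatic.
For a fixed S, the K_4 on S has C(4, 2) = 6 edges. P[all 6 edges red] = (1/2)^6, and likewise for blue, so P[monochromatic] = 2·(1/2)^6 = 2^{1 − 6} = 1/32.
Summing: E[X] = C(21, 4) · 2^{1 − 6} = 5985 · 1/32 = 5985/32.
Numerically: E[X] ≈ 187.031250.

E[X] = C(21,4)·2^(1−C(4,2)) = 5985/32 ≈ 187.031250.


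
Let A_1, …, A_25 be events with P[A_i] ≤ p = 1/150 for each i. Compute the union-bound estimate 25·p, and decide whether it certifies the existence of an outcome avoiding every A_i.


Union bound: P[∪_{i=1}^{25} A_i] ≤ Σ_i P[A_i] ≤ 25·p = 25·(1/150) = 1/6.
Numerically: 1/6 ≈ 0.167.
Is 1/6 < 1? YES.
Since P[∪ A_i] ≤ 1/6 < 1, the complement has P[∩ A_i^c] ≥ 1 − 1/6 = 5/6 > 0, so some outcome avoids every A_i.

25·p = 1/6 ≈ 0.167; existence CERTIFIED by the union bound.


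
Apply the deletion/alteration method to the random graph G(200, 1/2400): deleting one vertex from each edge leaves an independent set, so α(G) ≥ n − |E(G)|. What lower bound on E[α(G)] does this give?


E[|E(G)|] = C(200, 2)·p = 19900 · (1/2400) = 199/24.
E[α(G)] ≥ n − E[|E(G)|] = 200 − 199/24 = 4601/24.
Numerically: ≈ 191.7083.
(This is only a lower bound; the true E[α(G)] may be larger.)

E[α(G)] ≥ 4601/24 ≈ 191.7083.


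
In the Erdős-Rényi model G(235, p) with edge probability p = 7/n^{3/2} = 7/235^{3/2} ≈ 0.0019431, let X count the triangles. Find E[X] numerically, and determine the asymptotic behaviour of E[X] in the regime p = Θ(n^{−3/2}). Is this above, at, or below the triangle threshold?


Number of potential triangles: C(235, 3) = 2135445.
Each occurs with probability p³ ≈ (0.0019431)³ ≈ 7.3364969e-09.
By linearity: E[X] = C(235, 3)·p³ ≈ 2135445 · 7.3364969e-09 ≈ 0.01567.
Since α = 3/2 > 1, p = c/n^{3/2} = o(1/n) is below the triangle threshold p ~ 1/n. Asymptotically E[X] ~ (c³/6)·n^{3(1−α)} = (7³/6)·n^{-1.5} → 0, so by Markov's inequality G has no triangles w.h.p.

E[X] ≈ 0.01567; in regime p = Θ(1/n^{3/2}) E[X] tends to 0 (below the triangle threshold p ~ 1/n).


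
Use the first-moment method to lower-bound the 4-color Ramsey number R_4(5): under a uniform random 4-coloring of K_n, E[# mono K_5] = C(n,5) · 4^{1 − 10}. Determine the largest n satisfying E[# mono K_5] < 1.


We need C(n, 5) · 4^{1 − 10} < 1, i.e. C(n, 5) < 4^{10 − 1} = 262144.
Check values of n near the boundary:
  n = 27: C(27, 5) = 80730; 80730 < 262144? YES
  n = 28: C(28, 5) = 98280; 98280 < 262144? YES
  n = 29: C(29, 5) = 118755; 118755 < 262144? YES
  n = 30: C(30, 5) = 142506; 142506 < 262144? YES
  n = 31: C(31, 5) = 169911; 169911 < 262144? YES
  n = 32: C(32, 5) = 201376; 201376 < 262144? YES
  n = 33: C(33, 5) = 237336; 237336 < 262144? YES
  n = 34: C(34, 5) = 278256; 278256 < 262144? NO
The largest n with C(n, 5) < 262144 is n = 33 (where E[X] = 29667/32768 ≈ 0.90536). Hence R_4(5) > 33, i.e. R_4(5) ≥ 34.

Largest n = 33; hence R_4(5) > 33.
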